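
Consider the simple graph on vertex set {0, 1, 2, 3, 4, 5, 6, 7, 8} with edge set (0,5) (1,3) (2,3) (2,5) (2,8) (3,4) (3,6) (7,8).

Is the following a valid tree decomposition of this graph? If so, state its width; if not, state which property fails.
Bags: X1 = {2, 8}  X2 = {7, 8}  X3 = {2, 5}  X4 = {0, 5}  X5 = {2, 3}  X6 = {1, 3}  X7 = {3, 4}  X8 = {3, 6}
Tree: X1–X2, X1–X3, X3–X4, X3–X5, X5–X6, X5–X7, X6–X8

Checking the three conditions: (i) the bags cover all of {0, 1, 2, 3, 4, 5, 6, 7, 8}; (ii) for each edge, some bag contains both endpoints; (iii) the bags containing any fixed vertex form a subtree. All hold, so the decomposition is valid with width 2 − 1 = 1.

Yes; width 1.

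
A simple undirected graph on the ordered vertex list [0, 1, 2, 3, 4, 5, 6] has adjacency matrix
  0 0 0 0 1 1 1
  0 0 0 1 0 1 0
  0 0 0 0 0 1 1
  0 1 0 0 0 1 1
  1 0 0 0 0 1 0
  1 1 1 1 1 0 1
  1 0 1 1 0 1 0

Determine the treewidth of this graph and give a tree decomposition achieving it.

Treewidth 2.
One such decomposition:
Bags: B1 = {0, 5, 6}  B2 = {3, 5, 6}  B3 = {0, 4, 5}  B4 = {1, 3, 5}  B5 = {2, 5, 6}
Tree: B1–B2, B1–B3, B2–B4, B2–B5

Each bag holds 3 vertices, so the decomposition has width 2, which upper-bounds the treewidth. For the lower bound, the 3 vertices {1, 3, 5} are pairwise adjacent, and any tree decomposition puts a clique entirely inside one bag — forcing width ≥ 2. The upper and lower bounds meet at 2, so that is the treewidth.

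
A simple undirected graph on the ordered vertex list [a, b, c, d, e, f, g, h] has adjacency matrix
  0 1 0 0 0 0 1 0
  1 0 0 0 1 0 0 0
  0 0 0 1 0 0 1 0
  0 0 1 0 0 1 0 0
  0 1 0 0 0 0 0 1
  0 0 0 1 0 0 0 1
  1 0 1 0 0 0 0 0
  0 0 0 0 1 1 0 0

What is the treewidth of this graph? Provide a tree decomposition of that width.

Each bag holds 3 vertices, so the decomposition has width 2, which upper-bounds the treewidth. The edges f–h–e–b–a–g–c–d–f form a cycle, so G is not a tree and its treewidth is at least 2. Combining the bounds, tw(G) = 2.

Treewidth 2.
One such decomposition:
Bags: B1 = {e, f, h}  B2 = {b, e, f}  B3 = {a, b, f}  B4 = {a, f, g}  B5 = {c, f, g}  B6 = {c, d, f}
Tree: B1–B2, B2–B3, B3–B4, B4–B5, B5–B6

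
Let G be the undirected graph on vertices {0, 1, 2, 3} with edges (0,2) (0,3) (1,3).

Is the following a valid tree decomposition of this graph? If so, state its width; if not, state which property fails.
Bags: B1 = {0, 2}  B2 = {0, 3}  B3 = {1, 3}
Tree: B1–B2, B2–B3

Vertex coverage: the bags together contain {0, 1, 2, 3}, the full vertex set. Edge coverage: each edge of G has both endpoints in at least one bag. Running intersection: for every vertex, the bags containing it form a connected subtree. All three properties hold, so this is a valid tree decomposition of width max|bag| − 1 = 1, and hence tw(G) ≤ 1.

Yes; width 1.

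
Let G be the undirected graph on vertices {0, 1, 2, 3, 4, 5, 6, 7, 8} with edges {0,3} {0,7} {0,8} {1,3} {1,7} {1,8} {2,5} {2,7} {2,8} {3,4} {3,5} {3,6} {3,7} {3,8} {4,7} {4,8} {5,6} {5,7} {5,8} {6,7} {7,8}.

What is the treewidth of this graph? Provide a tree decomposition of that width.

Each bag holds 4 vertices, so the decomposition has width 3, which upper-bounds the treewidth. For the lower bound, the 4 vertices {2, 5, 7, 8} are pairwise adjacent, and any tree decomposition puts a clique entirely inside one bag — forcing width ≥ 3. Hence tw(G) = 3 exactly.

Treewidth 3.
One such decomposition:
Bags: B1 = {3, 4, 7, 8}  B2 = {3, 5, 7, 8}  B3 = {2, 5, 7, 8}  B4 = {3, 5, 6, 7}  B5 = {0, 3, 7, 8}  B6 = {1, 3, 7, 8}
Tree: B1–B2, B2–B3, B2–B4, B1–B5, B5–B6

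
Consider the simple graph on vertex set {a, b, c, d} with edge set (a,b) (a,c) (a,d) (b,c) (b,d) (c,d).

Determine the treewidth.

A width-3 tree decomposition is:
Bags: B1 = {a, b, c, d}
Tree: (single bag)
With just one bag of size 4, the width is 4 − 1 = 3, so tw(G) ≤ 3. Conversely, {a, b, c, d} is a clique of size 4, and the vertices of any clique must share a bag in every tree decomposition; so some bag has ≥ 4 vertices and tw(G) ≥ 3. The upper and lower bounds meet at 3, so that is the treewidth.

3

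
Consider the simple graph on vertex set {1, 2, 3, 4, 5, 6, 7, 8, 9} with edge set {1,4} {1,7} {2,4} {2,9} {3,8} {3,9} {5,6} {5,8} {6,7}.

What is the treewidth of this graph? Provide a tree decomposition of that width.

Treewidth 2.
One optimal decomposition is:
Bags: B1 = {1, 4, 7}  B2 = {2, 4, 7}  B3 = {2, 7, 9}  B4 = {3, 7, 9}  B5 = {3, 7, 8}  B6 = {5, 7, 8}  B7 = {5, 6, 7}
Tree: B1–B2, B2–B3, B3–B4, B4–B5, B5–B6, B6–B7

The largest bag has 3 vertices, giving width 2; this decomposition certifies tw(G) ≤ 2. The edges 7–1–4–2–9–3–8–5–6–7 form a cycle, so G is not a tree and its treewidth is at least 2. Combining the bounds, tw(G) = 2.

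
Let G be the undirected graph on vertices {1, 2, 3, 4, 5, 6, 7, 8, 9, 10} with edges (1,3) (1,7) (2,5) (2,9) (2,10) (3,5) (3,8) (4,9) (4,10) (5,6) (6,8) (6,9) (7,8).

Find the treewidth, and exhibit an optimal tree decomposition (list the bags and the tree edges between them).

Treewidth 2.
Bags: B1 = {2, 4, 10}  B2 = {2, 4, 9}  B3 = {2, 5, 9}  B4 = {5, 6, 9}  B5 = {3, 5, 6}  B6 = {3, 6, 8}  B7 = {1, 3, 8}  B8 = {1, 7, 8}
Tree: B1–B2, B2–B3, B3–B4, B4–B5, B5–B6, B6–B7, B7–B8

Each bag holds 3 vertices, so the decomposition has width 2, which upper-bounds the treewidth. Since 10–4–9–2–10 is a cycle in G, G is not acyclic. Forests are exactly the graphs of treewidth ≤ 1, so tw(G) ≥ 2. Hence tw(G) = 2 exactly.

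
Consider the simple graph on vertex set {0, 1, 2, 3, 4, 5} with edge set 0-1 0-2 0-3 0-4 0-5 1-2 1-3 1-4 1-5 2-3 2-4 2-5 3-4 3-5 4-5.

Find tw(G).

A width-5 tree decomposition is:
Bags: B1 = {0, 1, 2, 3, 4, 5}
Tree: (single bag)
With just one bag of size 6, the width is 6 − 1 = 5, so tw(G) ≤ 5. For the lower bound, the 6 vertices {0, 1, 2, 3, 4, 5} are pairwise adjacent, and any tree decomposition puts a clique entirely inside one bag — forcing width ≥ 5. Combining the bounds, tw(G) = 5.

5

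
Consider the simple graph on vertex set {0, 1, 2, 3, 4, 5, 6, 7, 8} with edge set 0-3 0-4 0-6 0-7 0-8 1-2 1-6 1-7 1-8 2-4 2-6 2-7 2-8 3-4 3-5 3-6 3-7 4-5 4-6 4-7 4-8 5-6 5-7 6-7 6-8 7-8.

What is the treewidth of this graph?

4

A width-4 tree decomposition is:
Bags: B1 = {2, 4, 6, 7, 8}  B2 = {0, 4, 6, 7, 8}  B3 = {0, 3, 4, 6, 7}  B4 = {3, 4, 5, 6, 7}  B5 = {1, 2, 6, 7, 8}
Tree: B1–B2, B2–B3, B3–B4, B1–B5
Each bag holds 5 vertices, so the decomposition has width 4, which upper-bounds the treewidth. On the other hand G contains the 5-clique {1, 2, 6, 7, 8}. A clique must lie in a single bag of any decomposition, so no decomposition can have width below 4. Combining the bounds, tw(G) = 4.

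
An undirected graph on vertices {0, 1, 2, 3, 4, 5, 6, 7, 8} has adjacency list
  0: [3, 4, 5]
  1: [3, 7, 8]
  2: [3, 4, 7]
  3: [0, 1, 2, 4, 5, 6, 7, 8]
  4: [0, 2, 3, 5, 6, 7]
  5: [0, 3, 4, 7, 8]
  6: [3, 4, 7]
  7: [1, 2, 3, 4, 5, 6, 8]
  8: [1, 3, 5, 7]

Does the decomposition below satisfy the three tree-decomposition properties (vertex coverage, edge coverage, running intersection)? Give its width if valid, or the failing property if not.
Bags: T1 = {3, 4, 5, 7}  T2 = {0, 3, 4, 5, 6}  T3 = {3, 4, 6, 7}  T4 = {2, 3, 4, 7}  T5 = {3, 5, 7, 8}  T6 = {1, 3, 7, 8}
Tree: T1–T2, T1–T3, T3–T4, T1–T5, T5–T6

A tree decomposition must satisfy three properties: every vertex lies in some bag; for every edge, both endpoints lie together in some bag; and for every vertex, the bags containing it form a connected subtree. Here bags containing vertex 6 are not connected in the tree, so the decomposition is invalid.

No — bags containing vertex 6 are not connected in the tree.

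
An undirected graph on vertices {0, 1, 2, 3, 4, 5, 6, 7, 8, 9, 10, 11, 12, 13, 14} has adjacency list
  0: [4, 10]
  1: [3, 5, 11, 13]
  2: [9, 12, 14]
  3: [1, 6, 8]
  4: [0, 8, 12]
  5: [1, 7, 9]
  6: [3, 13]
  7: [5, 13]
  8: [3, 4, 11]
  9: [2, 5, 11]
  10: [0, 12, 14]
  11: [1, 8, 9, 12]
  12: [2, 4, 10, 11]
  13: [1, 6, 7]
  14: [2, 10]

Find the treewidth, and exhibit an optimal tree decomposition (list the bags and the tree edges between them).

The largest bag has 4 vertices, giving width 3; this decomposition certifies tw(G) ≤ 3. For the lower bound: the 4 vertex sets {6,7,13}, {5}, {1}, {3,8,9,11} are disjoint, each induces a connected subgraph, and every pair is joined by at least one edge of G. Contracting each set to a single vertex therefore yields K_{4} as a minor, and since treewidth is minor-monotone, tw(G) ≥ tw(K_{4}) = 3. Combining the bounds, tw(G) = 3.

Treewidth 3.
Bags: B1 = {5, 6, 7, 13}  B2 = {1, 5, 6, 13}  B3 = {1, 3, 5, 6}  B4 = {1, 3, 5, 9}  B5 = {1, 3, 9, 11}  B6 = {3, 8, 9, 11}  B7 = {2, 8, 9, 11}  B8 = {2, 8, 11, 12}  B9 = {2, 4, 8, 12}  B10 = {2, 4, 12, 14}  B11 = {4, 10, 12, 14}  B12 = {0, 4, 10, 14}
Tree: B1–B2, B2–B3, B3–B4, B4–B5, B5–B6, B6–B7, B7–B8, B8–B9, B9–B10, B10–B11, B11–B12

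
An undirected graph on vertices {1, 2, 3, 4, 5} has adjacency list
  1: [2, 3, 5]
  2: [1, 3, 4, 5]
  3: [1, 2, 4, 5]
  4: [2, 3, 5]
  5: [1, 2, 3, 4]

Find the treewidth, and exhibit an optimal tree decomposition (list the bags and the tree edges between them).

Treewidth 3.
Bags: B1 = {1, 2, 3, 5}  B2 = {2, 3, 4, 5}
Tree: B1–B2

Each bag holds 4 vertices, so the decomposition has width 3, which upper-bounds the treewidth. For the lower bound, the 4 vertices {1, 2, 3, 5} are pairwise adjacent, and any tree decomposition puts a clique entirely inside one bag — forcing width ≥ 3. Therefore the treewidth is 3.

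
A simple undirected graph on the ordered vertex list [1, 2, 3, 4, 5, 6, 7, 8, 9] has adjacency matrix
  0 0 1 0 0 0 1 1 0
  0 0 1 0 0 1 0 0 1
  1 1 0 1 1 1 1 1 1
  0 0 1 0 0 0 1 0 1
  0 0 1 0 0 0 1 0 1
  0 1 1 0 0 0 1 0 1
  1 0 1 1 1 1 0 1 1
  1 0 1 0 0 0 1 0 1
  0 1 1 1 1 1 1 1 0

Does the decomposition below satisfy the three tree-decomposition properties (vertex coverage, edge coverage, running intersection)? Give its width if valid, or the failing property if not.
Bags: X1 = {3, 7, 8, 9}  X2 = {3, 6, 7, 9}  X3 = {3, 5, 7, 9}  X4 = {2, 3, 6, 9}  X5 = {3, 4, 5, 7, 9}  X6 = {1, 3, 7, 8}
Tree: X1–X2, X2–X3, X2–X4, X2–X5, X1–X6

A tree decomposition must satisfy three properties: every vertex lies in some bag; for every edge, both endpoints lie together in some bag; and for every vertex, the bags containing it form a connected subtree. Here bags containing vertex 5 are not connected in the tree, so the decomposition is invalid.

No — bags containing vertex 5 are not connected in the tree.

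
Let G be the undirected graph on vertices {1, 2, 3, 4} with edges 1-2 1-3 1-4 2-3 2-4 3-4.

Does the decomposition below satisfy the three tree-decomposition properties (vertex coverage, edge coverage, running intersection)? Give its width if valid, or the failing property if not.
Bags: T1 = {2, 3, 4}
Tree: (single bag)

No — vertex 1 appears in no bag.

A tree decomposition must satisfy three properties: every vertex lies in some bag; for every edge, both endpoints lie together in some bag; and for every vertex, the bags containing it form a connected subtree. Here vertex 1 appears in no bag, so the decomposition is invalid.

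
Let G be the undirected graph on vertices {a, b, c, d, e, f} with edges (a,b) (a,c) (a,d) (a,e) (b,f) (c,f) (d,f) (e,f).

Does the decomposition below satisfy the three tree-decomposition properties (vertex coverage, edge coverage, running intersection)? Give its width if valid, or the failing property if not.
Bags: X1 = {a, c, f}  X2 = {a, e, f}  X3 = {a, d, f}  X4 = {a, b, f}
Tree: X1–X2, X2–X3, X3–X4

Yes; width 2.

Every vertex of G appears in some bag (union = {a, b, c, d, e, f}); every edge is covered by a bag; and for each vertex v the set of bags containing v is connected in the bag tree. The decomposition is therefore valid. The largest bag has 3 vertices, so the width is 2.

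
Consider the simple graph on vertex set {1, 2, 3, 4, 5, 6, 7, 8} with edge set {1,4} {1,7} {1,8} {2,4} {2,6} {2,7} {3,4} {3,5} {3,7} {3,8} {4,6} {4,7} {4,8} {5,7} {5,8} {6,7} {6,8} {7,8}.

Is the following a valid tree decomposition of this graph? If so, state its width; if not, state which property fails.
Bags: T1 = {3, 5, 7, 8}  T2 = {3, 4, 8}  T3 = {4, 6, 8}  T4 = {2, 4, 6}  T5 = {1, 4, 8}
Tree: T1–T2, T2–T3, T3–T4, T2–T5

A tree decomposition must satisfy three properties: every vertex lies in some bag; for every edge, both endpoints lie together in some bag; and for every vertex, the bags containing it form a connected subtree. Here edge (7,4) lies in no bag, so the decomposition is invalid.

No — edge (7,4) lies in no bag.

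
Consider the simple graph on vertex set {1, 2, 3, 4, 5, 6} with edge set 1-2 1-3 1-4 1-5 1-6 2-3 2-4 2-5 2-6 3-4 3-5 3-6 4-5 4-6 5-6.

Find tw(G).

A width-5 tree decomposition is:
Bags: B1 = {1, 2, 3, 4, 5, 6}
Tree: (single bag)
A single bag containing all 6 vertices is trivially a valid decomposition of width 5. For the lower bound, the 6 vertices {1, 2, 3, 4, 5, 6} are pairwise adjacent, and any tree decomposition puts a clique entirely inside one bag — forcing width ≥ 5. Therefore the treewidth is 5.

5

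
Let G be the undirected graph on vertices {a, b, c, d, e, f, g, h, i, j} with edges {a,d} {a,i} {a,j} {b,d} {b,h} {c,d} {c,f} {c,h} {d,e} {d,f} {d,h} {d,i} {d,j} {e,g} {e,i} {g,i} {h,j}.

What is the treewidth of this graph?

2

A width-2 tree decomposition is:
Bags: B1 = {b, d, h}  B2 = {d, h, j}  B3 = {a, d, j}  B4 = {c, d, h}  B5 = {a, d, i}  B6 = {c, d, f}  B7 = {d, e, i}  B8 = {e, g, i}
Tree: B1–B2, B2–B3, B2–B4, B3–B5, B4–B6, B5–B7, B7–B8
The largest bag has 3 vertices, giving width 2; this decomposition certifies tw(G) ≤ 2. For the lower bound, the 3 vertices {c, d, f} are pairwise adjacent, and any tree decomposition puts a clique entirely inside one bag — forcing width ≥ 2. Therefore the treewidth is 2.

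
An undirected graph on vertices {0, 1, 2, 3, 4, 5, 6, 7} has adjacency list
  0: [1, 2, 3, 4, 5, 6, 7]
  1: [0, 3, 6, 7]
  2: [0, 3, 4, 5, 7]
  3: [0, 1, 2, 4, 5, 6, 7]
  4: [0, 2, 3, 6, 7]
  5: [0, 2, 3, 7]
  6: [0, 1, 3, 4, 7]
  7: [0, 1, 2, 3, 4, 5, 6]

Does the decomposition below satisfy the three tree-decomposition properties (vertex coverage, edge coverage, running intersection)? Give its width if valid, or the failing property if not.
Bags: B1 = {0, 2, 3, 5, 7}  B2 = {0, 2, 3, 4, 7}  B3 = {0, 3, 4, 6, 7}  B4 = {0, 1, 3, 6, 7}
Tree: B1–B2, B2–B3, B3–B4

Yes; width 4.

Every vertex of G appears in some bag (union = {0, 1, 2, 3, 4, 5, 6, 7}); every edge is covered by a bag; and for each vertex v the set of bags containing v is connected in the bag tree. The decomposition is therefore valid. The largest bag has 5 vertices, so the width is 4.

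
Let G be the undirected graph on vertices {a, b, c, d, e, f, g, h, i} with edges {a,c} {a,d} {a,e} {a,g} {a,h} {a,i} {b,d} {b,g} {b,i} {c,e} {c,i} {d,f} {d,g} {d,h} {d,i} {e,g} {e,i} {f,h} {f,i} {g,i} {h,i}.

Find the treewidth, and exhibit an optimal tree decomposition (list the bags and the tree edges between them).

Treewidth 3.
One such decomposition:
Bags: B1 = {a, d, g, i}  B2 = {a, e, g, i}  B3 = {a, c, e, i}  B4 = {b, d, g, i}  B5 = {a, d, h, i}  B6 = {d, f, h, i}
Tree: B1–B2, B2–B3, B1–B4, B1–B5, B5–B6

Every bag has size at most 4, so the width is 4 − 1 = 3 and tw(G) ≤ 3. Conversely, {a, d, g, i} is a clique of size 4, and the vertices of any clique must share a bag in every tree decomposition; so some bag has ≥ 4 vertices and tw(G) ≥ 3. Combining the bounds, tw(G) = 3.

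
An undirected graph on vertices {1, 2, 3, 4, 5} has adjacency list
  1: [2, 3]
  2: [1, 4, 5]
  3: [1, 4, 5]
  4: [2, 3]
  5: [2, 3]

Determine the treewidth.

A width-2 tree decomposition is:
Bags: B1 = {2, 3, 5}  B2 = {2, 3, 4}  B3 = {1, 2, 3}
Tree: B1–B2, B2–B3
Every bag has size at most 3, so the width is 3 − 1 = 2 and tw(G) ≤ 2. Since 5–2–4–3–5 is a cycle in G, G is not acyclic. Forests are exactly the graphs of treewidth ≤ 1, so tw(G) ≥ 2. Hence tw(G) = 2 exactly.

2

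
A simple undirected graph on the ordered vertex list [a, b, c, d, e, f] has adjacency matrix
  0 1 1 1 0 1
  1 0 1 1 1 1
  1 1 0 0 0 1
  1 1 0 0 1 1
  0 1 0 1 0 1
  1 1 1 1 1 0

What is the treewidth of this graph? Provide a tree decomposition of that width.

The largest bag has 4 vertices, giving width 3; this decomposition certifies tw(G) ≤ 3. On the other hand G contains the 4-clique {b, d, e, f}. A clique must lie in a single bag of any decomposition, so no decomposition can have width below 3. Hence tw(G) = 3 exactly.

Treewidth 3.
One optimal decomposition is:
Bags: B1 = {a, b, d, f}  B2 = {b, d, e, f}  B3 = {a, b, c, f}
Tree: B1–B2, B1–B3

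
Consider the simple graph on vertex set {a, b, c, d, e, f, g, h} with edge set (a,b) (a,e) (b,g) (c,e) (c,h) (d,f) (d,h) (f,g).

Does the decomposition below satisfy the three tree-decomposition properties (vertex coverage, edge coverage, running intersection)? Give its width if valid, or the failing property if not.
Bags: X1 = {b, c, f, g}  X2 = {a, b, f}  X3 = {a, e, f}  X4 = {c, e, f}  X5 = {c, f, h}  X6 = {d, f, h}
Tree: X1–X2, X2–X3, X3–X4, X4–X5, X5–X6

No — bags containing vertex c are not connected in the tree.

A tree decomposition must satisfy three properties: every vertex lies in some bag; for every edge, both endpoints lie together in some bag; and for every vertex, the bags containing it form a connected subtree. Here bags containing vertex c are not connected in the tree, so the decomposition is invalid.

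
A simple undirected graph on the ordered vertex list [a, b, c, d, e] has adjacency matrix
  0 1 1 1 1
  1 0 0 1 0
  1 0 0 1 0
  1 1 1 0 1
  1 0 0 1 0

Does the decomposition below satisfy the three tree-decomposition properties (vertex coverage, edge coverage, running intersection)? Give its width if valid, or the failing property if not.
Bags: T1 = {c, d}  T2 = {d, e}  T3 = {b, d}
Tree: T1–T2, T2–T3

No — vertex a appears in no bag.

A tree decomposition must satisfy three properties: every vertex lies in some bag; for every edge, both endpoints lie together in some bag; and for every vertex, the bags containing it form a connected subtree. Here vertex a appears in no bag, so the decomposition is invalid.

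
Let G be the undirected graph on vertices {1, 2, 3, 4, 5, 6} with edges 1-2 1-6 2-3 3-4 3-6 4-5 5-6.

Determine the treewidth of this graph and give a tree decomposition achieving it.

The largest bag has 3 vertices, giving width 2; this decomposition certifies tw(G) ≤ 2. The edges 4–5–6–3–4 form a cycle, so G is not a tree and its treewidth is at least 2. Hence tw(G) = 2 exactly.

Treewidth 2.
Bags: B1 = {3, 4, 5}  B2 = {3, 5, 6}  B3 = {2, 3, 6}  B4 = {1, 2, 6}
Tree: B1–B2, B2–B3, B3–B4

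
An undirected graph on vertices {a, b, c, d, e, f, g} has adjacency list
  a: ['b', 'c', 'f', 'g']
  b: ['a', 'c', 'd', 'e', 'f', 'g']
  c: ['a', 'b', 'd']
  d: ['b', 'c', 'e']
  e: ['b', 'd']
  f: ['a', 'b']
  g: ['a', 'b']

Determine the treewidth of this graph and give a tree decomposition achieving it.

Treewidth 2.
One such decomposition:
Bags: B1 = {a, b, c}  B2 = {b, c, d}  B3 = {a, b, g}  B4 = {b, d, e}  B5 = {a, b, f}
Tree: B1–B2, B1–B3, B2–B4, B1–B5

Each bag holds 3 vertices, so the decomposition has width 2, which upper-bounds the treewidth. Conversely, {b, d, e} is a clique of size 3, and the vertices of any clique must share a bag in every tree decomposition; so some bag has ≥ 3 vertices and tw(G) ≥ 2. Combining the bounds, tw(G) = 2.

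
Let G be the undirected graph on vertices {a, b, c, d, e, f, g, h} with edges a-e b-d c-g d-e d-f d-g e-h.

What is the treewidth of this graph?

1

A width-1 tree decomposition is:
Bags: B1 = {d, e}  B2 = {d, f}  B3 = {e, h}  B4 = {d, g}  B5 = {c, g}  B6 = {b, d}  B7 = {a, e}
Tree: B1–B2, B1–B3, B2–B4, B4–B5, B1–B6, B3–B7
The largest bag has 2 vertices, giving width 1; this decomposition certifies tw(G) ≤ 1. G has an edge, so its treewidth is at least 1. Combining the bounds, tw(G) = 1.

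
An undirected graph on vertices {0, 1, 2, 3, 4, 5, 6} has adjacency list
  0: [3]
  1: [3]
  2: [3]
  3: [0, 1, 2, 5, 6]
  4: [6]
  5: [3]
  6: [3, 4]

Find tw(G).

1

A width-1 tree decomposition is:
Bags: B1 = {4, 6}  B2 = {3, 6}  B3 = {3, 5}  B4 = {2, 3}  B5 = {0, 3}  B6 = {1, 3}
Tree: B1–B2, B2–B3, B3–B4, B2–B5, B5–B6
Each bag holds 2 vertices, so the decomposition has width 1, which upper-bounds the treewidth. Since G has at least one edge (e.g. 4–6), it is not an edgeless graph, so tw(G) ≥ 1. The upper and lower bounds meet at 1, so that is the treewidth.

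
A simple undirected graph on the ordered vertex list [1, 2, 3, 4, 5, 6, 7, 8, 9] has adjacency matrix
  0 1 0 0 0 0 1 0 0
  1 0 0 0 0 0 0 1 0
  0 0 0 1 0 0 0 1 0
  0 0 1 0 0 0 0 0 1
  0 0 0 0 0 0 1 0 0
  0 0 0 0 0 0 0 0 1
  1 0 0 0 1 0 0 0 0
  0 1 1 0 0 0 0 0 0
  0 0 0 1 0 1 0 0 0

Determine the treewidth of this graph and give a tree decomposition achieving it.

Every bag has size at most 2, so the width is 2 − 1 = 1 and tw(G) ≤ 1. Since G has at least one edge (e.g. 5–7), it is not an edgeless graph, so tw(G) ≥ 1. Combining the bounds, tw(G) = 1.

Treewidth 1.
One such decomposition:
Bags: B1 = {5, 7}  B2 = {1, 7}  B3 = {1, 2}  B4 = {2, 8}  B5 = {3, 8}  B6 = {3, 4}  B7 = {4, 9}  B8 = {6, 9}
Tree: B1–B2, B2–B3, B3–B4, B4–B5, B5–B6, B6–B7, B7–B8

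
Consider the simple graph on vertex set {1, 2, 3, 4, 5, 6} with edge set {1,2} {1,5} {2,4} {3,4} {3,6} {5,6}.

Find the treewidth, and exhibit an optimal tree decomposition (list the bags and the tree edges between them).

Treewidth 2.
One optimal decomposition is:
Bags: B1 = {1, 5, 6}  B2 = {1, 3, 6}  B3 = {1, 3, 4}  B4 = {1, 2, 4}
Tree: B1–B2, B2–B3, B3–B4

Each bag holds 3 vertices, so the decomposition has width 2, which upper-bounds the treewidth. For the lower bound, G contains the cycle 1–5–6–3–4–2–1, so G is not a forest; only forests have treewidth ≤ 1, hence tw(G) ≥ 2. Hence tw(G) = 2 exactly.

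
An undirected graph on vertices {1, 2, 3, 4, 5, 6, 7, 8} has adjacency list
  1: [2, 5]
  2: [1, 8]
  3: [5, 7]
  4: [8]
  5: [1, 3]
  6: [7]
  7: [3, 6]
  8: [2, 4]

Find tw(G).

1

A width-1 tree decomposition is:
Bags: B1 = {6, 7}  B2 = {3, 7}  B3 = {3, 5}  B4 = {1, 5}  B5 = {1, 2}  B6 = {2, 8}  B7 = {4, 8}
Tree: B1–B2, B2–B3, B3–B4, B4–B5, B5–B6, B6–B7
Every bag has size at most 2, so the width is 2 − 1 = 1 and tw(G) ≤ 1. Since G has at least one edge (e.g. 6–7), it is not an edgeless graph, so tw(G) ≥ 1. The upper and lower bounds meet at 1, so that is the treewidth.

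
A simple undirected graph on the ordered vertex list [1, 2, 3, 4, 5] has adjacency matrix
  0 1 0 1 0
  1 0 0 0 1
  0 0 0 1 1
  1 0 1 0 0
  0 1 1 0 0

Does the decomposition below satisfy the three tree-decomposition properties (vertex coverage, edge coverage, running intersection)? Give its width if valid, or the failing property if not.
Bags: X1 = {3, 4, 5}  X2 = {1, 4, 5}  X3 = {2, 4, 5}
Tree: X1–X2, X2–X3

No — edge (1,2) lies in no bag.

A tree decomposition must satisfy three properties: every vertex lies in some bag; for every edge, both endpoints lie together in some bag; and for every vertex, the bags containing it form a connected subtree. Here edge (1,2) lies in no bag, so the decomposition is invalid.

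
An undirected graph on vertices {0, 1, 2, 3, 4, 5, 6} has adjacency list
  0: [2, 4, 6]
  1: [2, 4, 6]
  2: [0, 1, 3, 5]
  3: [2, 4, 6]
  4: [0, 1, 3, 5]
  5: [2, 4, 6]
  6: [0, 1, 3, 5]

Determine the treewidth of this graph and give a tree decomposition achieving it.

The largest bag has 4 vertices, giving width 3; this decomposition certifies tw(G) ≤ 3. For the lower bound: the 4 vertex sets {2,5}, {3,6}, {4}, {0} are disjoint, each induces a connected subgraph, and every pair is joined by at least one edge of G. Contracting each set to a single vertex therefore yields K_{4} as a minor, and since treewidth is minor-monotone, tw(G) ≥ tw(K_{4}) = 3. Hence tw(G) = 3 exactly.

Treewidth 3.
One such decomposition:
Bags: B1 = {2, 4, 5, 6}  B2 = {2, 3, 4, 6}  B3 = {0, 2, 4, 6}  B4 = {1, 2, 4, 6}
Tree: B1–B2, B2–B3, B3–B4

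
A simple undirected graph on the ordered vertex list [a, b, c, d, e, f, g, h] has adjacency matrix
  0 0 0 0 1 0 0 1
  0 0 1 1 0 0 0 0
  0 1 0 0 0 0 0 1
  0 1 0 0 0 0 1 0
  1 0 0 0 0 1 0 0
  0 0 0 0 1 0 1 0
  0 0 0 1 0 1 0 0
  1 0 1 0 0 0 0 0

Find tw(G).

A width-2 tree decomposition is:
Bags: B1 = {d, f, g}  B2 = {d, e, f}  B3 = {a, d, e}  B4 = {a, d, h}  B5 = {c, d, h}  B6 = {b, c, d}
Tree: B1–B2, B2–B3, B3–B4, B4–B5, B5–B6
The largest bag has 3 vertices, giving width 2; this decomposition certifies tw(G) ≤ 2. Since d–g–f–e–a–h–c–b–d is a cycle in G, G is not acyclic. Forests are exactly the graphs of treewidth ≤ 1, so tw(G) ≥ 2. Therefore the treewidth is 2.

2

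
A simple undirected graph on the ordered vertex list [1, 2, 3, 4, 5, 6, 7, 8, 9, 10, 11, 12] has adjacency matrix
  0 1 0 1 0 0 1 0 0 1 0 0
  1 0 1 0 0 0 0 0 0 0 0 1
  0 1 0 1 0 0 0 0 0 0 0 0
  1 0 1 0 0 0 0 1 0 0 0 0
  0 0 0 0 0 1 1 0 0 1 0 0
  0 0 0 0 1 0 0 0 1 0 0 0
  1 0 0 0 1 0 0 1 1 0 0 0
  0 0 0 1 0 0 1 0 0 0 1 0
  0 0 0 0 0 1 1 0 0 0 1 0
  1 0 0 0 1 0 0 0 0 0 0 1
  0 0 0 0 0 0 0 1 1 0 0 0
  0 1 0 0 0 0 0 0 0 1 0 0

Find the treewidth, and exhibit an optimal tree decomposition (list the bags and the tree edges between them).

Treewidth 3.
Bags: B1 = {5, 6, 9, 11}  B2 = {5, 7, 9, 11}  B3 = {5, 7, 8, 11}  B4 = {5, 7, 8, 10}  B5 = {1, 7, 8, 10}  B6 = {1, 4, 8, 10}  B7 = {1, 4, 10, 12}  B8 = {1, 2, 4, 12}  B9 = {2, 3, 4, 12}
Tree: B1–B2, B2–B3, B3–B4, B4–B5, B5–B6, B6–B7, B7–B8, B8–B9

Each bag holds 4 vertices, so the decomposition has width 3, which upper-bounds the treewidth. For the lower bound: the 4 vertex sets {6,9,11}, {5}, {7}, {1,4,8,10} are disjoint, each induces a connected subgraph, and every pair is joined by at least one edge of G. Contracting each set to a single vertex therefore yields K_{4} as a minor, and since treewidth is minor-monotone, tw(G) ≥ tw(K_{4}) = 3. The upper and lower bounds meet at 3, so that is the treewidth.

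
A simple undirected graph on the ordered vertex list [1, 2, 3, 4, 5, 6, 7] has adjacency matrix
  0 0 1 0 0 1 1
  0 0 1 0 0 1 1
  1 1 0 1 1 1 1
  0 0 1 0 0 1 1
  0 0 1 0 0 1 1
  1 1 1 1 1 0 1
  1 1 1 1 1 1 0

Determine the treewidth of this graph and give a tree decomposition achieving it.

Treewidth 3.
One optimal decomposition is:
Bags: B1 = {3, 4, 6, 7}  B2 = {1, 3, 6, 7}  B3 = {2, 3, 6, 7}  B4 = {3, 5, 6, 7}
Tree: B1–B2, B1–B3, B3–B4

Every bag has size at most 4, so the width is 4 − 1 = 3 and tw(G) ≤ 3. For the lower bound, the 4 vertices {1, 3, 6, 7} are pairwise adjacent, and any tree decomposition puts a clique entirely inside one bag — forcing width ≥ 3. Therefore the treewidth is 3.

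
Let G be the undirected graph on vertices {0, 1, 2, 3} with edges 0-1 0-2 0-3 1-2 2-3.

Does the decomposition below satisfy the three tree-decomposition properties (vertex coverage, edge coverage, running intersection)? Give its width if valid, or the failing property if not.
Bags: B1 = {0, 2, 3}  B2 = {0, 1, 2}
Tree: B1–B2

Yes; width 2.

Vertex coverage: the bags together contain {0, 1, 2, 3}, the full vertex set. Edge coverage: each edge of G has both endpoints in at least one bag. Running intersection: for every vertex, the bags containing it form a connected subtree. All three properties hold, so this is a valid tree decomposition of width max|bag| − 1 = 2, and hence tw(G) ≤ 2.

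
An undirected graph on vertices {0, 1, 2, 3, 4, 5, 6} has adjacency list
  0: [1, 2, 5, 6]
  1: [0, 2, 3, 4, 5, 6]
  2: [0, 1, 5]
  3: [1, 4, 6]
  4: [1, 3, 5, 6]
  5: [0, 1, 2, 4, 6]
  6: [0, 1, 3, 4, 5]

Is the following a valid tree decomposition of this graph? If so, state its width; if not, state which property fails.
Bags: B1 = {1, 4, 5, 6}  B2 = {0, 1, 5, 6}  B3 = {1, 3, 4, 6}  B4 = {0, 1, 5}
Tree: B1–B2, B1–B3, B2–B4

A tree decomposition must satisfy three properties: every vertex lies in some bag; for every edge, both endpoints lie together in some bag; and for every vertex, the bags containing it form a connected subtree. Here vertex 2 appears in no bag, so the decomposition is invalid.

No — vertex 2 appears in no bag.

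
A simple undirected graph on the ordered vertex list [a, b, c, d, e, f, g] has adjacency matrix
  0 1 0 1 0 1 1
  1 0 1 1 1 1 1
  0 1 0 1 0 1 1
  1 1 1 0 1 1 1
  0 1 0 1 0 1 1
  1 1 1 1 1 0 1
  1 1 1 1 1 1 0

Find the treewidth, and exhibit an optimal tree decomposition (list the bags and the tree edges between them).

Treewidth 4.
One such decomposition:
Bags: B1 = {b, c, d, f, g}  B2 = {a, b, d, f, g}  B3 = {b, d, e, f, g}
Tree: B1–B2, B2–B3

Every bag has size at most 5, so the width is 5 − 1 = 4 and tw(G) ≤ 4. Conversely, {b, d, e, f, g} is a clique of size 5, and the vertices of any clique must share a bag in every tree decomposition; so some bag has ≥ 5 vertices and tw(G) ≥ 4. Hence tw(G) = 4 exactly.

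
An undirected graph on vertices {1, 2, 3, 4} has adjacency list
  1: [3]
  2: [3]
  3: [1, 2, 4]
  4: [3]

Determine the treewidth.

A width-1 tree decomposition is:
Bags: B1 = {3, 4}  B2 = {1, 3}  B3 = {2, 3}
Tree: B1–B2, B1–B3
The largest bag has 2 vertices, giving width 1; this decomposition certifies tw(G) ≤ 1. G has an edge, so its treewidth is at least 1. Combining the bounds, tw(G) = 1.

1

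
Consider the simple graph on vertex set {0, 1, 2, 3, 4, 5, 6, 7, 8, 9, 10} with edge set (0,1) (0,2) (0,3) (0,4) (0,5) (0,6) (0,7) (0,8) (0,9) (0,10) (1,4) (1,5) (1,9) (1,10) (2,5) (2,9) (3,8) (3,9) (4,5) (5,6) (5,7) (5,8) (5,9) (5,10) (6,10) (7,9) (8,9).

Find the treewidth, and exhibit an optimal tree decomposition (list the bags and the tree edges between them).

Every bag has size at most 4, so the width is 4 − 1 = 3 and tw(G) ≤ 3. Conversely, {0, 3, 8, 9} is a clique of size 4, and the vertices of any clique must share a bag in every tree decomposition; so some bag has ≥ 4 vertices and tw(G) ≥ 3. Therefore the treewidth is 3.

Treewidth 3.
Bags: B1 = {0, 5, 7, 9}  B2 = {0, 5, 8, 9}  B3 = {0, 1, 5, 9}  B4 = {0, 3, 8, 9}  B5 = {0, 2, 5, 9}  B6 = {0, 1, 5, 10}  B7 = {0, 5, 6, 10}  B8 = {0, 1, 4, 5}
Tree: B1–B2, B2–B3, B2–B4, B3–B5, B3–B6, B6–B7, B3–B8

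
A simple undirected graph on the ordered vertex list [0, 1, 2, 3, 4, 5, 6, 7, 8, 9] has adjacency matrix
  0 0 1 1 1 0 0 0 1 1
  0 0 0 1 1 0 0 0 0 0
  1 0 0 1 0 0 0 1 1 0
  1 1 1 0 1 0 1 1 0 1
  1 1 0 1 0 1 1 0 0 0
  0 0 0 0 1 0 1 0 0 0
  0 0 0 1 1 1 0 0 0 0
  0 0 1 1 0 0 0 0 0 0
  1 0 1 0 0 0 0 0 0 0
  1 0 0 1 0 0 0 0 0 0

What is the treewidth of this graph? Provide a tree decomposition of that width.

Each bag holds 3 vertices, so the decomposition has width 2, which upper-bounds the treewidth. For the lower bound, the 3 vertices {0, 2, 8} are pairwise adjacent, and any tree decomposition puts a clique entirely inside one bag — forcing width ≥ 2. Hence tw(G) = 2 exactly.

Treewidth 2.
Bags: B1 = {0, 3, 4}  B2 = {0, 2, 3}  B3 = {3, 4, 6}  B4 = {0, 3, 9}  B5 = {0, 2, 8}  B6 = {2, 3, 7}  B7 = {4, 5, 6}  B8 = {1, 3, 4}
Tree: B1–B2, B1–B3, B1–B4, B2–B5, B2–B6, B3–B7, B3–B8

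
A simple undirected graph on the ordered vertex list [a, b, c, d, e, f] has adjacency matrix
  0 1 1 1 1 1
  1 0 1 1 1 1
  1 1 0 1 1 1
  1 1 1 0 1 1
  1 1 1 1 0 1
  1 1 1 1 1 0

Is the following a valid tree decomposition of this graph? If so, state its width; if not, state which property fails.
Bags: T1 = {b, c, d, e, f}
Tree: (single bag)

A tree decomposition must satisfy three properties: every vertex lies in some bag; for every edge, both endpoints lie together in some bag; and for every vertex, the bags containing it form a connected subtree. Here vertex a appears in no bag, so the decomposition is invalid.

No — vertex a appears in no bag.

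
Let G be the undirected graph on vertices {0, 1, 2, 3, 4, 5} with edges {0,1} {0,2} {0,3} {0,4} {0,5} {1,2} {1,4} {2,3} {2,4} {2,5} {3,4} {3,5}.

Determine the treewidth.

A width-3 tree decomposition is:
Bags: B1 = {0, 1, 2, 4}  B2 = {0, 2, 3, 4}  B3 = {0, 2, 3, 5}
Tree: B1–B2, B2–B3
The largest bag has 4 vertices, giving width 3; this decomposition certifies tw(G) ≤ 3. Conversely, {0, 1, 2, 4} is a clique of size 4, and the vertices of any clique must share a bag in every tree decomposition; so some bag has ≥ 4 vertices and tw(G) ≥ 3. Therefore the treewidth is 3.

3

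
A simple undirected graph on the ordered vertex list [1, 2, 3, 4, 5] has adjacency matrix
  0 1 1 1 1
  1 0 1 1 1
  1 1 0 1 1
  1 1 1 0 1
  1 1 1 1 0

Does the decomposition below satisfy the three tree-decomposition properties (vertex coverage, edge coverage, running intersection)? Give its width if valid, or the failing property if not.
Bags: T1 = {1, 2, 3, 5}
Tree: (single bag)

No — vertex 4 appears in no bag.

A tree decomposition must satisfy three properties: every vertex lies in some bag; for every edge, both endpoints lie together in some bag; and for every vertex, the bags containing it form a connected subtree. Here vertex 4 appears in no bag, so the decomposition is invalid.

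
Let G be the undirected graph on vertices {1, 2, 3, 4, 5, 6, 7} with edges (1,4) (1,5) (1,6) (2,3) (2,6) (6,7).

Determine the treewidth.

A width-1 tree decomposition is:
Bags: B1 = {1, 4}  B2 = {1, 6}  B3 = {1, 5}  B4 = {2, 6}  B5 = {2, 3}  B6 = {6, 7}
Tree: B1–B2, B1–B3, B2–B4, B4–B5, B4–B6
The largest bag has 2 vertices, giving width 1; this decomposition certifies tw(G) ≤ 1. G has an edge, so its treewidth is at least 1. Therefore the treewidth is 1.

1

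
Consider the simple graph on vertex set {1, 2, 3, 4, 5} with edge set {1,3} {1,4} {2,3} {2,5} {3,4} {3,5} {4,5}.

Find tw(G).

A width-2 tree decomposition is:
Bags: B1 = {3, 4, 5}  B2 = {2, 3, 5}  B3 = {1, 3, 4}
Tree: B1–B2, B1–B3
Each bag holds 3 vertices, so the decomposition has width 2, which upper-bounds the treewidth. Conversely, {2, 3, 5} is a clique of size 3, and the vertices of any clique must share a bag in every tree decomposition; so some bag has ≥ 3 vertices and tw(G) ≥ 2. Hence tw(G) = 2 exactly.

2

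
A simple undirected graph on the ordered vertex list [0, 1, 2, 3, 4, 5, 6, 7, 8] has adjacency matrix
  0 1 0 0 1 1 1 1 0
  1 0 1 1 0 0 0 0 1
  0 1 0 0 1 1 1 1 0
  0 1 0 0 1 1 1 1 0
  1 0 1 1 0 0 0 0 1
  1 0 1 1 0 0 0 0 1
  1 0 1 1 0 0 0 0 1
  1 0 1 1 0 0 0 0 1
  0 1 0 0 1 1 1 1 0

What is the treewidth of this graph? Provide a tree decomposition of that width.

Treewidth 4.
One such decomposition:
Bags: B1 = {0, 1, 2, 3, 8}  B2 = {0, 2, 3, 5, 8}  B3 = {0, 2, 3, 7, 8}  B4 = {0, 2, 3, 4, 8}  B5 = {0, 2, 3, 6, 8}
Tree: B1–B2, B2–B3, B3–B4, B4–B5

Each bag holds 5 vertices, so the decomposition has width 4, which upper-bounds the treewidth. For the lower bound: the 5 vertex sets {1,8}, {3,5}, {0,7}, {2}, {4} are disjoint, each induces a connected subgraph, and every pair is joined by at least one edge of G. Contracting each set to a single vertex therefore yields K_{5} as a minor, and since treewidth is minor-monotone, tw(G) ≥ tw(K_{5}) = 4. Combining the bounds, tw(G) = 4.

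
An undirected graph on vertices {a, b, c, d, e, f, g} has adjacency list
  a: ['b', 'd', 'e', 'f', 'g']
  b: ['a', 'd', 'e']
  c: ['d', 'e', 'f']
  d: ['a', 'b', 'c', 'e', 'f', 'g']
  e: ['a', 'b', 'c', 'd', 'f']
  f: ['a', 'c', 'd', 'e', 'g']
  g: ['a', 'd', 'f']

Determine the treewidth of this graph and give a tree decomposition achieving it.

The largest bag has 4 vertices, giving width 3; this decomposition certifies tw(G) ≤ 3. On the other hand G contains the 4-clique {a, d, f, g}. A clique must lie in a single bag of any decomposition, so no decomposition can have width below 3. The upper and lower bounds meet at 3, so that is the treewidth.

Treewidth 3.
One optimal decomposition is:
Bags: B1 = {c, d, e, f}  B2 = {a, d, e, f}  B3 = {a, d, f, g}  B4 = {a, b, d, e}
Tree: B1–B2, B2–B3, B2–B4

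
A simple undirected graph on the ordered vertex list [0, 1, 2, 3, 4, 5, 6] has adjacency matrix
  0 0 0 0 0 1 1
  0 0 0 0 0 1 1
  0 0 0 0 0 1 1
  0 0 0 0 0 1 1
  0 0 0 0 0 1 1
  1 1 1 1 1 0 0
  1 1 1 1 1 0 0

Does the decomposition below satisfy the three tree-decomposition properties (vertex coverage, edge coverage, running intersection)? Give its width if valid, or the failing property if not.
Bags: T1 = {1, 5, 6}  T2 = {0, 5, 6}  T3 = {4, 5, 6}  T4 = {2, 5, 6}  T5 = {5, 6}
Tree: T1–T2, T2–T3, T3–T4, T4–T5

A tree decomposition must satisfy three properties: every vertex lies in some bag; for every edge, both endpoints lie together in some bag; and for every vertex, the bags containing it form a connected subtree. Here vertex 3 appears in no bag, so the decomposition is invalid.

No — vertex 3 appears in no bag.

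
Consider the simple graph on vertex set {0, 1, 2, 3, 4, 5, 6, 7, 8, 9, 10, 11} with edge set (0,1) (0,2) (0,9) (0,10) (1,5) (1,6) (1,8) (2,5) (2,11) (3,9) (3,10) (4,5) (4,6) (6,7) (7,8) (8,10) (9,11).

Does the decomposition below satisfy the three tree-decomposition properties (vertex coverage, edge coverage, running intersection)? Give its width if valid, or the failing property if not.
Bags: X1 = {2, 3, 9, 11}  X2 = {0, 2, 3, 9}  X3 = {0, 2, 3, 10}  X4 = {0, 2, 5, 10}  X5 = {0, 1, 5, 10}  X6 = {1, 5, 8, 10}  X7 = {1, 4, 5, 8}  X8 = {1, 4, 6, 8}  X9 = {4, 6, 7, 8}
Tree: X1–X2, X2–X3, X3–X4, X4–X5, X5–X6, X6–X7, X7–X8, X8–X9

Yes; width 3.

Checking the three conditions: (i) the bags cover all of {0, 1, 2, 3, 4, 5, 6, 7, 8, 9, 10, 11}; (ii) for each edge, some bag contains both endpoints; (iii) the bags containing any fixed vertex form a subtree. All hold, so the decomposition is valid with width 4 − 1 = 3.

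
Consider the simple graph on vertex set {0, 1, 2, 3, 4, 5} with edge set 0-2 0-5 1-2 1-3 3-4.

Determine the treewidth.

A width-1 tree decomposition is:
Bags: B1 = {0, 5}  B2 = {0, 2}  B3 = {1, 2}  B4 = {1, 3}  B5 = {3, 4}
Tree: B1–B2, B2–B3, B3–B4, B4–B5
The largest bag has 2 vertices, giving width 1; this decomposition certifies tw(G) ≤ 1. G has an edge, so its treewidth is at least 1. Combining the bounds, tw(G) = 1.

1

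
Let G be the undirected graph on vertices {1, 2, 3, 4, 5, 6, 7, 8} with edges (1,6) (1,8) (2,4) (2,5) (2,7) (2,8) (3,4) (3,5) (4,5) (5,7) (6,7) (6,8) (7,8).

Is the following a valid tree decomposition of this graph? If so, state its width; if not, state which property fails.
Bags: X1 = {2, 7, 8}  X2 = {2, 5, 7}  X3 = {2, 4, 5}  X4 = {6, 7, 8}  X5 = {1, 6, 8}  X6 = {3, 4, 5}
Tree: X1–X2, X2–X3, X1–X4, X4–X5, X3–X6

Yes; width 2.

Checking the three conditions: (i) the bags cover all of {1, 2, 3, 4, 5, 6, 7, 8}; (ii) for each edge, some bag contains both endpoints; (iii) the bags containing any fixed vertex form a subtree. All hold, so the decomposition is valid with width 3 − 1 = 2.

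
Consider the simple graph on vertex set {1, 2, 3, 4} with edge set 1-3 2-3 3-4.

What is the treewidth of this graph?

A width-1 tree decomposition is:
Bags: B1 = {3, 4}  B2 = {1, 3}  B3 = {2, 3}
Tree: B1–B2, B2–B3
The largest bag has 2 vertices, giving width 1; this decomposition certifies tw(G) ≤ 1. Any graph with an edge has treewidth ≥ 1, and G has the edge 4–3. The upper and lower bounds meet at 1, so that is the treewidth.

1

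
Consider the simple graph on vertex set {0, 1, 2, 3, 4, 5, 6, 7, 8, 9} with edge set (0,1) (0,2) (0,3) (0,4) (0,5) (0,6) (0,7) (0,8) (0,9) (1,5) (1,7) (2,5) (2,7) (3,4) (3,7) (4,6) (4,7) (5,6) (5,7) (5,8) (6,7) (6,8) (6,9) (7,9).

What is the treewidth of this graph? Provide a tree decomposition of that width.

Each bag holds 4 vertices, so the decomposition has width 3, which upper-bounds the treewidth. Conversely, {0, 5, 6, 8} is a clique of size 4, and the vertices of any clique must share a bag in every tree decomposition; so some bag has ≥ 4 vertices and tw(G) ≥ 3. The upper and lower bounds meet at 3, so that is the treewidth.

Treewidth 3.
One optimal decomposition is:
Bags: B1 = {0, 1, 5, 7}  B2 = {0, 5, 6, 7}  B3 = {0, 2, 5, 7}  B4 = {0, 4, 6, 7}  B5 = {0, 6, 7, 9}  B6 = {0, 5, 6, 8}  B7 = {0, 3, 4, 7}
Tree: B1–B2, B1–B3, B2–B4, B2–B5, B2–B6, B4–B7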